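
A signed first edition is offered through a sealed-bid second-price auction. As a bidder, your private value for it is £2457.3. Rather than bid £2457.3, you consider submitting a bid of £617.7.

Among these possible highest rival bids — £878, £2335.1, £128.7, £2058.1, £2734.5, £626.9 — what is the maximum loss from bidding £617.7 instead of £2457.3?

£878: truthful gives £1579.3, deviation gives £0 → loss £1579.3.
£2335.1: truthful gives £122.2, deviation gives £0 → loss £122.2.
£128.7: same outcome either way → loss £0.
£2058.1: truthful gives £399.2, deviation gives £0 → loss £399.2.
£2734.5: same outcome either way → loss £0.
£626.9: truthful gives £1830.4, deviation gives £0 → loss £1830.4.
Maximum loss: £1830.4.

£1830.4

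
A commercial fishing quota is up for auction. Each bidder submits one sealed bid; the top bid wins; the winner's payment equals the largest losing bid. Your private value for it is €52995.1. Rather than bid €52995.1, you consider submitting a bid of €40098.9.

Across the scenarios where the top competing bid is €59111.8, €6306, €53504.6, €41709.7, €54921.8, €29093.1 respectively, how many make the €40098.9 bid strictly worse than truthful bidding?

1

The deviation hurts exactly when the highest competing bid lies strictly between €40098.9 and €52995.1 — underbidding then forfeits a profitable win.
€59111.8: above both → same outcome either way.
€6306: below both → same outcome either way.
€53504.6: above both → same outcome either way.
€41709.7: inside the interval → strictly worse (loss €11285.4).
€54921.8: above both → same outcome either way.
€29093.1: below both → same outcome either way.
Count: 1.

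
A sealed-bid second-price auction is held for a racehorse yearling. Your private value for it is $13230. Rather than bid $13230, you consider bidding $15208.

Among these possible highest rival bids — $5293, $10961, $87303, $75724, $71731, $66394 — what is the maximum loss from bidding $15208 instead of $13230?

$5293: same outcome either way → loss $0.
$10961: same outcome either way → loss $0.
$87303: same outcome either way → loss $0.
$75724: same outcome either way → loss $0.
$71731: same outcome either way → loss $0.
$66394: same outcome either way → loss $0.
Maximum loss: $0.

$0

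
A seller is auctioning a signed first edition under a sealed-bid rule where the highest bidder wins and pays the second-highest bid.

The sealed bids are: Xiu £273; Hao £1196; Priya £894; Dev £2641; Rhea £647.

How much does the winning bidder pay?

Highest bid: Dev at £2641, so Dev wins.
Second-highest bid: Hao at £1196 — that is the price the winner pays.

£1196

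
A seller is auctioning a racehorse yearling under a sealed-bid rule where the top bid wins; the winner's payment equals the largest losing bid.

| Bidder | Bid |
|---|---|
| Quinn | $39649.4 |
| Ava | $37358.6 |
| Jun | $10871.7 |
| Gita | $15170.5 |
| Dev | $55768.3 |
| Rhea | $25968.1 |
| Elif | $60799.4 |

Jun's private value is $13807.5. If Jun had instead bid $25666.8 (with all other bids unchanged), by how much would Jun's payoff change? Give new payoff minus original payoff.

$0

The highest bid among the other bidders is $60799.4; Jun's bid doesn't change that.
Original bid $10871.7: Jun is not highest (top rival bid is $60799.4); payoff $0.
Alternative bid $25666.8: Jun is not highest (top rival bid is $60799.4); payoff $0.
Change in payoff = $0 − ($0) = $0.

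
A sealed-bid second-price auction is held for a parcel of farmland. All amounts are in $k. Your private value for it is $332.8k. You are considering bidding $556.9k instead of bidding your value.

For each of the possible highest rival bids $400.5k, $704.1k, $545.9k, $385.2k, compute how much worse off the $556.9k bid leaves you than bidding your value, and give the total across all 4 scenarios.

The deviation costs you only when the competing bid falls strictly between $332.8k and $556.9k; elsewhere both bids give the same outcome.
$400.5k: truthful payoff $0k, deviation payoff −$67.7k → loss $67.7k.
$704.1k: outcomes coincide → loss $0k.
$545.9k: truthful payoff $0k, deviation payoff −$213.1k → loss $213.1k.
$385.2k: truthful payoff $0k, deviation payoff −$52.4k → loss $52.4k.
Total loss = $67.7k + $213.1k + $52.4k = $333.2k.

$333.2k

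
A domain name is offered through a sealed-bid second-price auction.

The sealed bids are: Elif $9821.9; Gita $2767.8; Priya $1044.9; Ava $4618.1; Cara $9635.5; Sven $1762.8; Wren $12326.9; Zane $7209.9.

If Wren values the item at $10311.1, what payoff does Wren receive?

$489.2

Highest bid: Wren at $12326.9, so Wren wins.
Second-highest bid: Elif at $9821.9 — that is the price the winner pays.
Wren's payoff = value − price = $10311.1 − $9821.9 = $489.2.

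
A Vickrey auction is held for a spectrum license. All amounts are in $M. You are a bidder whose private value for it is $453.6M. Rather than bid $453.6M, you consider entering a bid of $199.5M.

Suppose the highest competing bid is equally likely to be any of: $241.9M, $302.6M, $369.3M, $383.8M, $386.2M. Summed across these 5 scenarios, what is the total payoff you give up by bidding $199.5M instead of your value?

The deviation costs you only when the competing bid falls strictly between $199.5M and $453.6M; elsewhere both bids give the same outcome.
$241.9M: truthful payoff $211.7M, deviation payoff $0M → loss $211.7M.
$302.6M: truthful payoff $151M, deviation payoff $0M → loss $151M.
$369.3M: truthful payoff $84.3M, deviation payoff $0M → loss $84.3M.
$383.8M: truthful payoff $69.8M, deviation payoff $0M → loss $69.8M.
$386.2M: truthful payoff $67.4M, deviation payoff $0M → loss $67.4M.
Total loss = $211.7M + $151M + $84.3M + $69.8M + $67.4M = $584.2M.
In a second-price auction your bid sets only whether you win, not what you pay, so bidding your true value is weakly dominant.

$584.2M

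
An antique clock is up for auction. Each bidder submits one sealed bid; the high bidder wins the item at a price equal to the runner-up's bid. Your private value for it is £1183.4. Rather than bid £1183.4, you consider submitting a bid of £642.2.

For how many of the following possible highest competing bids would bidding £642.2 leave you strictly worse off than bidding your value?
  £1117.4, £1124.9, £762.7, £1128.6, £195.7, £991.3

The deviation hurts exactly when the highest competing bid lies strictly between £642.2 and £1183.4 — underbidding then forfeits a profitable win.
£1117.4: inside the interval → strictly worse (loss £66).
£1124.9: inside the interval → strictly worse (loss £58.5).
£762.7: inside the interval → strictly worse (loss £420.7).
£1128.6: inside the interval → strictly worse (loss £54.8).
£195.7: below both → same outcome either way.
£991.3: inside the interval → strictly worse (loss £192.1).
Count: 5.

5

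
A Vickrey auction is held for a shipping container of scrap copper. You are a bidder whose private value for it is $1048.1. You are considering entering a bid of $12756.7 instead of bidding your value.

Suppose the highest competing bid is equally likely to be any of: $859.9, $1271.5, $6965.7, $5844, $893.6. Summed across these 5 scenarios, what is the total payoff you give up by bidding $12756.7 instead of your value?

The deviation costs you only when the competing bid falls strictly between $1048.1 and $12756.7; elsewhere both bids give the same outcome.
$859.9: outcomes coincide → loss $0.
$1271.5: truthful payoff $0, deviation payoff −$223.4 → loss $223.4.
$6965.7: truthful payoff $0, deviation payoff −$5917.6 → loss $5917.6.
$5844: truthful payoff $0, deviation payoff −$4795.9 → loss $4795.9.
$893.6: outcomes coincide → loss $0.
Total loss = $223.4 + $5917.6 + $4795.9 = $10936.9.

$10936.9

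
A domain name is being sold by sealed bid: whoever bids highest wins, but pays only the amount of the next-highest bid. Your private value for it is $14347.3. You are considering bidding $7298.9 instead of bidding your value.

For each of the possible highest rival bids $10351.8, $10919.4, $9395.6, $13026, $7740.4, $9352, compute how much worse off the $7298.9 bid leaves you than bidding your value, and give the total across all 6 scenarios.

$25298.6

The deviation costs you only when the competing bid falls strictly between $7298.9 and $14347.3; elsewhere both bids give the same outcome.
$10351.8: truthful payoff $3995.5, deviation payoff $0 → loss $3995.5.
$10919.4: truthful payoff $3427.9, deviation payoff $0 → loss $3427.9.
$9395.6: truthful payoff $4951.7, deviation payoff $0 → loss $4951.7.
$13026: truthful payoff $1321.3, deviation payoff $0 → loss $1321.3.
$7740.4: truthful payoff $6606.9, deviation payoff $0 → loss $6606.9.
$9352: truthful payoff $4995.3, deviation payoff $0 → loss $4995.3.
Total loss = $3995.5 + $3427.9 + $4951.7 + $1321.3 + $6606.9 + $4995.3 = $25298.6.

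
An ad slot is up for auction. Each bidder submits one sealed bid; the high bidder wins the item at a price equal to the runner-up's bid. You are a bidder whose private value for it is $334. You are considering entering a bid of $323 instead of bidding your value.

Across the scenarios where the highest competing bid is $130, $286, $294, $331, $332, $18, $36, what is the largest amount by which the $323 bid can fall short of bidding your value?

$3

$130: same outcome either way → loss $0.
$286: same outcome either way → loss $0.
$294: same outcome either way → loss $0.
$331: truthful gives $3, deviation gives $0 → loss $3.
$332: truthful gives $2, deviation gives $0 → loss $2.
$18: same outcome either way → loss $0.
$36: same outcome either way → loss $0.
Maximum loss: $3.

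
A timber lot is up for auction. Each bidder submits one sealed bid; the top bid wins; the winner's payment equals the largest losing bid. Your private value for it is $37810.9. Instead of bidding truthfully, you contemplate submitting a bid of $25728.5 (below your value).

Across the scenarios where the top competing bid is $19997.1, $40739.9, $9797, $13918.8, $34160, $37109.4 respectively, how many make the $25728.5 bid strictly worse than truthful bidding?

2

The deviation hurts exactly when the highest competing bid lies strictly between $25728.5 and $37810.9 — underbidding then forfeits a profitable win.
$19997.1: below both → same outcome either way.
$40739.9: above both → same outcome either way.
$9797: below both → same outcome either way.
$13918.8: below both → same outcome either way.
$34160: inside the interval → strictly worse (loss $3650.9).
$37109.4: inside the interval → strictly worse (loss $701.5).
Count: 2.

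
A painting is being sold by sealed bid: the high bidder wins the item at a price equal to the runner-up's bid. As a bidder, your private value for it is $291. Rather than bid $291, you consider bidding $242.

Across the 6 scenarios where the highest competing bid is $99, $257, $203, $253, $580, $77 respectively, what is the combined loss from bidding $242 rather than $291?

$72

The deviation costs you only when the competing bid falls strictly between $242 and $291; elsewhere both bids give the same outcome.
$99: outcomes coincide → loss $0.
$257: truthful payoff $34, deviation payoff $0 → loss $34.
$203: outcomes coincide → loss $0.
$253: truthful payoff $38, deviation payoff $0 → loss $38.
$580: outcomes coincide → loss $0.
$77: outcomes coincide → loss $0.
Total loss = $34 + $38 = $72.
Truthful bidding weakly dominates here: raising your bid can only win items priced above your value, and lowering it can only forfeit items priced below.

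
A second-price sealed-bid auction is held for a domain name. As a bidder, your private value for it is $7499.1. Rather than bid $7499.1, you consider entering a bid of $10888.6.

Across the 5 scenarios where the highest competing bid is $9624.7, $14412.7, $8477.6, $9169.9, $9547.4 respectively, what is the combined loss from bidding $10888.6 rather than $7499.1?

The deviation costs you only when the competing bid falls strictly between $7499.1 and $10888.6; elsewhere both bids give the same outcome.
$9624.7: truthful payoff $0, deviation payoff −$2125.6 → loss $2125.6.
$14412.7: outcomes coincide → loss $0.
$8477.6: truthful payoff $0, deviation payoff −$978.5 → loss $978.5.
$9169.9: truthful payoff $0, deviation payoff −$1670.8 → loss $1670.8.
$9547.4: truthful payoff $0, deviation payoff −$2048.3 → loss $2048.3.
Total loss = $2125.6 + $978.5 + $1670.8 + $2048.3 = $6823.2.

$6823.2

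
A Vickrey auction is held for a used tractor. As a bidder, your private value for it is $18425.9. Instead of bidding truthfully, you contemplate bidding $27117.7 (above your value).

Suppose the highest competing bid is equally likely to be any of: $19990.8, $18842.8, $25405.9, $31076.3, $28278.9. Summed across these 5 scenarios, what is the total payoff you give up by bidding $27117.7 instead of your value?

The deviation costs you only when the competing bid falls strictly between $18425.9 and $27117.7; elsewhere both bids give the same outcome.
$19990.8: truthful payoff $0, deviation payoff −$1564.9 → loss $1564.9.
$18842.8: truthful payoff $0, deviation payoff −$416.9 → loss $416.9.
$25405.9: truthful payoff $0, deviation payoff −$6980 → loss $6980.
$31076.3: outcomes coincide → loss $0.
$28278.9: outcomes coincide → loss $0.
Total loss = $1564.9 + $416.9 + $6980 = $8961.8.

$8961.8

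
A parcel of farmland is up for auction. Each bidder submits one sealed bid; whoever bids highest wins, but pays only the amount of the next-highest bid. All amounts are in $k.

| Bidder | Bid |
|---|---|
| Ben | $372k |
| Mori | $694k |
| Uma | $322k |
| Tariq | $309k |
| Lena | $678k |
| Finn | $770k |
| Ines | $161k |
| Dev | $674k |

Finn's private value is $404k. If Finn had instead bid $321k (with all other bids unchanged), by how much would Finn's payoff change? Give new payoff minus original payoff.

$290k

The highest bid among the other bidders is $694k; Finn's bid doesn't change that.
Original bid $770k: Finn is highest, pays the top rival bid $694k; payoff $404k − $694k = −$290k.
Alternative bid $321k: Finn is not highest (top rival bid is $694k); payoff $0k.
Change in payoff = $0k − (−$290k) = $290k.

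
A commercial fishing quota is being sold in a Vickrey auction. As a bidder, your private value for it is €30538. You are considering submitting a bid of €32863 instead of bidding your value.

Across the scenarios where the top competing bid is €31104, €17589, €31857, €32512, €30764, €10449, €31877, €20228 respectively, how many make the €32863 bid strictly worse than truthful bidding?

The deviation hurts exactly when the highest competing bid lies strictly between €30538 and €32863 — overbidding then wins at a price above your value.
€31104: inside the interval → strictly worse (loss €566).
€17589: below both → same outcome either way.
€31857: inside the interval → strictly worse (loss €1319).
€32512: inside the interval → strictly worse (loss €1974).
€30764: inside the interval → strictly worse (loss €226).
€10449: below both → same outcome either way.
€31877: inside the interval → strictly worse (loss €1339).
€20228: below both → same outcome either way.
Count: 5.

5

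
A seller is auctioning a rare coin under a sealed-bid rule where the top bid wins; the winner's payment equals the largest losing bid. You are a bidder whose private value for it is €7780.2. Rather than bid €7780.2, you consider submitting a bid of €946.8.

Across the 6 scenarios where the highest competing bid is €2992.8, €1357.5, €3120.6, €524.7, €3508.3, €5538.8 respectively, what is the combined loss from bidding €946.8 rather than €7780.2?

€22383

The deviation costs you only when the competing bid falls strictly between €946.8 and €7780.2; elsewhere both bids give the same outcome.
€2992.8: truthful payoff €4787.4, deviation payoff €0 → loss €4787.4.
€1357.5: truthful payoff €6422.7, deviation payoff €0 → loss €6422.7.
€3120.6: truthful payoff €4659.6, deviation payoff €0 → loss €4659.6.
€524.7: outcomes coincide → loss €0.
€3508.3: truthful payoff €4271.9, deviation payoff €0 → loss €4271.9.
€5538.8: truthful payoff €2241.4, deviation payoff €0 → loss €2241.4.
Total loss = €4787.4 + €6422.7 + €4659.6 + €4271.9 + €2241.4 = €22383.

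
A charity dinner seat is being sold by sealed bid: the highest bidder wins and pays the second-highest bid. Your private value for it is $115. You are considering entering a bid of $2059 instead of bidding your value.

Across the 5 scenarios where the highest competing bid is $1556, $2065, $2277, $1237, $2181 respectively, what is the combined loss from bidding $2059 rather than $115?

$2563

The deviation costs you only when the competing bid falls strictly between $115 and $2059; elsewhere both bids give the same outcome.
$1556: truthful payoff $0, deviation payoff −$1441 → loss $1441.
$2065: outcomes coincide → loss $0.
$2277: outcomes coincide → loss $0.
$1237: truthful payoff $0, deviation payoff −$1122 → loss $1122.
$2181: outcomes coincide → loss $0.
Total loss = $1441 + $1122 = $2563.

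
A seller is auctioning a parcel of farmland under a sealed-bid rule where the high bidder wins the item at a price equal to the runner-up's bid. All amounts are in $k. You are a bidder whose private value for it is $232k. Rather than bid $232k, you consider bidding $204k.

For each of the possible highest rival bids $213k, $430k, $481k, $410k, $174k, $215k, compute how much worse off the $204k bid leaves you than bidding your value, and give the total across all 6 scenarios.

The deviation costs you only when the competing bid falls strictly between $204k and $232k; elsewhere both bids give the same outcome.
$213k: truthful payoff $19k, deviation payoff $0k → loss $19k.
$430k: outcomes coincide → loss $0k.
$481k: outcomes coincide → loss $0k.
$410k: outcomes coincide → loss $0k.
$174k: outcomes coincide → loss $0k.
$215k: truthful payoff $17k, deviation payoff $0k → loss $17k.
Total loss = $19k + $17k = $36k.

$36k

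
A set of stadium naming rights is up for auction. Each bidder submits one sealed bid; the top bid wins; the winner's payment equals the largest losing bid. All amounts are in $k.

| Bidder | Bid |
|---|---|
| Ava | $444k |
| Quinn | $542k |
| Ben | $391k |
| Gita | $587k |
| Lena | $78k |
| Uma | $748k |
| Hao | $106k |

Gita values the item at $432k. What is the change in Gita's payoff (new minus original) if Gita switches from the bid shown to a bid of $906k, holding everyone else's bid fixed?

The highest bid among the other bidders is $748k; Gita's bid doesn't change that.
Original bid $587k: Gita is not highest (top rival bid is $748k); payoff $0k.
Alternative bid $906k: Gita is highest, pays the top rival bid $748k; payoff $432k − $748k = −$316k.
Change in payoff = −$316k − ($0k) = −$316k.

−$316k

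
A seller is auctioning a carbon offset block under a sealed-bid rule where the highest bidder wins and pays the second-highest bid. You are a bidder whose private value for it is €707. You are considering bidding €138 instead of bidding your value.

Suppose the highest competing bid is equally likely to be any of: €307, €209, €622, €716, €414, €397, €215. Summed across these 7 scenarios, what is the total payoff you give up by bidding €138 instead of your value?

The deviation costs you only when the competing bid falls strictly between €138 and €707; elsewhere both bids give the same outcome.
€307: truthful payoff €400, deviation payoff €0 → loss €400.
€209: truthful payoff €498, deviation payoff €0 → loss €498.
€622: truthful payoff €85, deviation payoff €0 → loss €85.
€716: outcomes coincide → loss €0.
€414: truthful payoff €293, deviation payoff €0 → loss €293.
€397: truthful payoff €310, deviation payoff €0 → loss €310.
€215: truthful payoff €492, deviation payoff €0 → loss €492.
Total loss = €400 + €498 + €85 + €293 + €310 + €492 = €2078.
Because the price is fixed by the runner-up's bid, deviating from your value can only change a good outcome into a bad one — never the reverse.

€2078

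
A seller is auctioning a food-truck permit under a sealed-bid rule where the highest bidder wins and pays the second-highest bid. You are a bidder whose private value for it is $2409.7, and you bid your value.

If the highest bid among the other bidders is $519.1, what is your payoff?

Your bid $2409.7 exceeds the highest competing bid $519.1, so you win.
In a second-price auction the winner pays the second-highest bid, $519.1.
Payoff = value − price = $2409.7 − $519.1 = $1890.6.

$1890.6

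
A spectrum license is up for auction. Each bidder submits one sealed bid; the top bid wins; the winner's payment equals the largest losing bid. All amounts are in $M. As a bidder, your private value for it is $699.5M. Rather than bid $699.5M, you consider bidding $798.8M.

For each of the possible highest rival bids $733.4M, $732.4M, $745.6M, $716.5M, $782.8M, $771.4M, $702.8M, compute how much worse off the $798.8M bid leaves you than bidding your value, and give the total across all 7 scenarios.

$288.4M

The deviation costs you only when the competing bid falls strictly between $699.5M and $798.8M; elsewhere both bids give the same outcome.
$733.4M: truthful payoff $0M, deviation payoff −$33.9M → loss $33.9M.
$732.4M: truthful payoff $0M, deviation payoff −$32.9M → loss $32.9M.
$745.6M: truthful payoff $0M, deviation payoff −$46.1M → loss $46.1M.
$716.5M: truthful payoff $0M, deviation payoff −$17M → loss $17M.
$782.8M: truthful payoff $0M, deviation payoff −$83.3M → loss $83.3M.
$771.4M: truthful payoff $0M, deviation payoff −$71.9M → loss $71.9M.
$702.8M: truthful payoff $0M, deviation payoff −$3.3M → loss $3.3M.
Total loss = $33.9M + $32.9M + $46.1M + $17M + $83.3M + $71.9M + $3.3M = $288.4M.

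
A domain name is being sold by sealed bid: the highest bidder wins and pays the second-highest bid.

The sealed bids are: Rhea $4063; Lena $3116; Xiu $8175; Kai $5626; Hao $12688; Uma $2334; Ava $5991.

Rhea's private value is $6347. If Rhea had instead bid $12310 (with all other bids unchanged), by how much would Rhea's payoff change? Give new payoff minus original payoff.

The highest bid among the other bidders is $12688; Rhea's bid doesn't change that.
Original bid $4063: Rhea is not highest (top rival bid is $12688); payoff $0.
Alternative bid $12310: Rhea is not highest (top rival bid is $12688); payoff $0.
Change in payoff = $0 − ($0) = $0.

$0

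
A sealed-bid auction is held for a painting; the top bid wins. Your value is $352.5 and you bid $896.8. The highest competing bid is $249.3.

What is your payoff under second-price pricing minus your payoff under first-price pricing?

$647.5

You have the highest bid, so you win under either rule.
Second-price: pay $249.3 → payoff $103.2.
First-price: pay your own bid $896.8 → payoff −$544.3.
Difference = $103.2 − (−$544.3) = $647.5.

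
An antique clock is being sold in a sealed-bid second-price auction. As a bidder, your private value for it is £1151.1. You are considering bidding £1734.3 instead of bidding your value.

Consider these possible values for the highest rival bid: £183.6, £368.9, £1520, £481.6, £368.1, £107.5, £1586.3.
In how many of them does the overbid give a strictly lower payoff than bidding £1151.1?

2

The deviation hurts exactly when the highest competing bid lies strictly between £1151.1 and £1734.3 — overbidding then wins at a price above your value.
£183.6: below both → same outcome either way.
£368.9: below both → same outcome either way.
£1520: inside the interval → strictly worse (loss £368.9).
£481.6: below both → same outcome either way.
£368.1: below both → same outcome either way.
£107.5: below both → same outcome either way.
£1586.3: inside the interval → strictly worse (loss £435.2).
Count: 2.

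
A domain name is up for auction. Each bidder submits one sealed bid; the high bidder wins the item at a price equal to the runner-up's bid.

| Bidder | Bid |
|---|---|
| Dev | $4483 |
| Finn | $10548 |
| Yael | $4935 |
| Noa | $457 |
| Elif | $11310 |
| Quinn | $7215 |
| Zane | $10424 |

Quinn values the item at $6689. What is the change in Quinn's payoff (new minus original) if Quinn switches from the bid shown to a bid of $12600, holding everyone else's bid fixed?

The highest bid among the other bidders is $11310; Quinn's bid doesn't change that.
Original bid $7215: Quinn is not highest (top rival bid is $11310); payoff $0.
Alternative bid $12600: Quinn is highest, pays the top rival bid $11310; payoff $6689 − $11310 = −$4621.
Change in payoff = −$4621 − ($0) = −$4621.

−$4621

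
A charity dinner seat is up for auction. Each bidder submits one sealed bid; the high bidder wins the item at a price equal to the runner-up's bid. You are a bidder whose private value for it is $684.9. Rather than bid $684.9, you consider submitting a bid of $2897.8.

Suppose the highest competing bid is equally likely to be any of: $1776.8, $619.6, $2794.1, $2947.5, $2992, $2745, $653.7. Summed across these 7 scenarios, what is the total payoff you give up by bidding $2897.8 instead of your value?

The deviation costs you only when the competing bid falls strictly between $684.9 and $2897.8; elsewhere both bids give the same outcome.
$1776.8: truthful payoff $0, deviation payoff −$1091.9 → loss $1091.9.
$619.6: outcomes coincide → loss $0.
$2794.1: truthful payoff $0, deviation payoff −$2109.2 → loss $2109.2.
$2947.5: outcomes coincide → loss $0.
$2992: outcomes coincide → loss $0.
$2745: truthful payoff $0, deviation payoff −$2060.1 → loss $2060.1.
$653.7: outcomes coincide → loss $0.
Total loss = $1091.9 + $2109.2 + $2060.1 = $5261.2.
Because the price is fixed by the runner-up's bid, deviating from your value can only change a good outcome into a bad one — never the reverse.

$5261.2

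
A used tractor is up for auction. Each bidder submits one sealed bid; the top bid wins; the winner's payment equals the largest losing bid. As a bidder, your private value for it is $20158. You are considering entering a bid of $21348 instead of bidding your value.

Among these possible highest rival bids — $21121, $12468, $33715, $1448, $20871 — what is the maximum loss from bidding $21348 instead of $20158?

$963

$21121: truthful gives $0, deviation gives −$963 → loss $963.
$12468: same outcome either way → loss $0.
$33715: same outcome either way → loss $0.
$1448: same outcome either way → loss $0.
$20871: truthful gives $0, deviation gives −$713 → loss $713.
Maximum loss: $963.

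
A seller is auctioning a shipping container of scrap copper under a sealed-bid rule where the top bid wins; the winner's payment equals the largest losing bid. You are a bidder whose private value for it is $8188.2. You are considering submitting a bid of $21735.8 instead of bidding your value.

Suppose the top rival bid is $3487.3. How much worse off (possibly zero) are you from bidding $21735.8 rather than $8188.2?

$0

Bidding your value $8188.2: you win (since $8188.2 > $3487.3) and pay $3487.3. Payoff $4700.9.
Bidding $21735.8: you win and pay $3487.3. Payoff $8188.2 − $3487.3 = $4700.9.
Difference = $4700.9 − $4700.9 = $0; both bids lead to the same outcome because the competing bid is below both your value and your alternative bid.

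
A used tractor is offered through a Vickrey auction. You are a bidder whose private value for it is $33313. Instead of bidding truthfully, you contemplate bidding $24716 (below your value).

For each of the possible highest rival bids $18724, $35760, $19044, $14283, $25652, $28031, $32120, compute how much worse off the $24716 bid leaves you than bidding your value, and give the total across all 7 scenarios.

$14136

The deviation costs you only when the competing bid falls strictly between $24716 and $33313; elsewhere both bids give the same outcome.
$18724: outcomes coincide → loss $0.
$35760: outcomes coincide → loss $0.
$19044: outcomes coincide → loss $0.
$14283: outcomes coincide → loss $0.
$25652: truthful payoff $7661, deviation payoff $0 → loss $7661.
$28031: truthful payoff $5282, deviation payoff $0 → loss $5282.
$32120: truthful payoff $1193, deviation payoff $0 → loss $1193.
Total loss = $7661 + $5282 + $1193 = $14136.
Because the price is fixed by the runner-up's bid, deviating from your value can only change a good outcome into a bad one — never the reverse.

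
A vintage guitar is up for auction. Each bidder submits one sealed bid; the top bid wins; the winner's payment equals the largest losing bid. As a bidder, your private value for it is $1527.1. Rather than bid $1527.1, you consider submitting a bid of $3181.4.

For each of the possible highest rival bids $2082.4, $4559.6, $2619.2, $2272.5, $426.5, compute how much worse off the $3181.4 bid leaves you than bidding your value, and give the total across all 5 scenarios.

The deviation costs you only when the competing bid falls strictly between $1527.1 and $3181.4; elsewhere both bids give the same outcome.
$2082.4: truthful payoff $0, deviation payoff −$555.3 → loss $555.3.
$4559.6: outcomes coincide → loss $0.
$2619.2: truthful payoff $0, deviation payoff −$1092.1 → loss $1092.1.
$2272.5: truthful payoff $0, deviation payoff −$745.4 → loss $745.4.
$426.5: outcomes coincide → loss $0.
Total loss = $555.3 + $1092.1 + $745.4 = $2392.8.

$2392.8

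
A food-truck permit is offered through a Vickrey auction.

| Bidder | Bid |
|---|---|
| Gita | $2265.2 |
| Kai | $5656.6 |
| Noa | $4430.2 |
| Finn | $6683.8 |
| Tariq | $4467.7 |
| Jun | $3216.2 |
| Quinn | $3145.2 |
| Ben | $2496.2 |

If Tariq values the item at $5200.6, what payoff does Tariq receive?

$0

Highest bid: Finn at $6683.8, so Finn wins.
Second-highest bid: Kai at $5656.6 — that is the price the winner pays.
Tariq did not win, so Tariq pays nothing and receives nothing: payoff $0.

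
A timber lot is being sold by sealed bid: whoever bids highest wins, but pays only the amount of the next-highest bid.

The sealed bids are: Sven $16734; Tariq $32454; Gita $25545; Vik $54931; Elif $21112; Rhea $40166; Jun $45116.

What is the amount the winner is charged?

$45116

Highest bid: Vik at $54931, so Vik wins.
Second-highest bid: Jun at $45116 — that is the price the winner pays.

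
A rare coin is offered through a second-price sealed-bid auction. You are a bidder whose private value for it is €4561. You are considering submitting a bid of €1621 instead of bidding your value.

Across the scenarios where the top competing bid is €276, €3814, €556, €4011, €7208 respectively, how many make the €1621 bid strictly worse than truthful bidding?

The deviation hurts exactly when the highest competing bid lies strictly between €1621 and €4561 — underbidding then forfeits a profitable win.
€276: below both → same outcome either way.
€3814: inside the interval → strictly worse (loss €747).
€556: below both → same outcome either way.
€4011: inside the interval → strictly worse (loss €550).
€7208: above both → same outcome either way.
Count: 2.

2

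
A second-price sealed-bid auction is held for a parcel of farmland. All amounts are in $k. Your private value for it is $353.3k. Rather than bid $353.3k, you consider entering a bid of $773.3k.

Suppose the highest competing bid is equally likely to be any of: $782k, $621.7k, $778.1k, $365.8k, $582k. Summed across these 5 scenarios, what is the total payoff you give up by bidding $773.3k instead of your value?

The deviation costs you only when the competing bid falls strictly between $353.3k and $773.3k; elsewhere both bids give the same outcome.
$782k: outcomes coincide → loss $0k.
$621.7k: truthful payoff $0k, deviation payoff −$268.4k → loss $268.4k.
$778.1k: outcomes coincide → loss $0k.
$365.8k: truthful payoff $0k, deviation payoff −$12.5k → loss $12.5k.
$582k: truthful payoff $0k, deviation payoff −$228.7k → loss $228.7k.
Total loss = $268.4k + $12.5k + $228.7k = $509.6k.
Truthful bidding weakly dominates here: raising your bid can only win items priced above your value, and lowering it can only forfeit items priced below.

$509.6k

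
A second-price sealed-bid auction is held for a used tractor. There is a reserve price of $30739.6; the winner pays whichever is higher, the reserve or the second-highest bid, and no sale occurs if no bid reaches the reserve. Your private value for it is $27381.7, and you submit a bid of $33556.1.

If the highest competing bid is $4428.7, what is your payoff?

−$3357.9

Your bid $33556.1 is the highest and exceeds the reserve.
Price = max(second-highest bid, reserve) = max($4428.7, $30739.6) = $30739.6.
Payoff = $27381.7 − $30739.6 = −$3357.9.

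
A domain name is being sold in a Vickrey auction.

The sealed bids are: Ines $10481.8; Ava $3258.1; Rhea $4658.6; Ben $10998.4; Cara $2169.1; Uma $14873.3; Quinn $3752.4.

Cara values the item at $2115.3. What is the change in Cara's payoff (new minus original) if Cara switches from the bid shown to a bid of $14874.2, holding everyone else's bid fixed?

The highest bid among the other bidders is $14873.3; Cara's bid doesn't change that.
Original bid $2169.1: Cara is not highest (top rival bid is $14873.3); payoff $0.
Alternative bid $14874.2: Cara is highest, pays the top rival bid $14873.3; payoff $2115.3 − $14873.3 = −$12758.
Change in payoff = −$12758 − ($0) = −$12758.

−$12758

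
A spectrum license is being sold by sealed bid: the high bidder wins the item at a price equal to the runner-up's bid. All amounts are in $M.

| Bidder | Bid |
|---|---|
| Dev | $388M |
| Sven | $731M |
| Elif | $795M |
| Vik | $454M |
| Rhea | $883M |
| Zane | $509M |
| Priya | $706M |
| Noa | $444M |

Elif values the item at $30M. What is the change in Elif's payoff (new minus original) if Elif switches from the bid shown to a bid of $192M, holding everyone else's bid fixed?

The highest bid among the other bidders is $883M; Elif's bid doesn't change that.
Original bid $795M: Elif is not highest (top rival bid is $883M); payoff $0M.
Alternative bid $192M: Elif is not highest (top rival bid is $883M); payoff $0M.
Change in payoff = $0M − ($0M) = $0M.

$0M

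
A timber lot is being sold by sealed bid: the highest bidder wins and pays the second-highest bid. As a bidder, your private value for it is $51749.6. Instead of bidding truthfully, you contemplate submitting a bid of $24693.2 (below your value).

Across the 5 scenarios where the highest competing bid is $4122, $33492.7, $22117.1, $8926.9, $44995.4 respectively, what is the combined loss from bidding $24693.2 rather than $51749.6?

$25011.1

The deviation costs you only when the competing bid falls strictly between $24693.2 and $51749.6; elsewhere both bids give the same outcome.
$4122: outcomes coincide → loss $0.
$33492.7: truthful payoff $18256.9, deviation payoff $0 → loss $18256.9.
$22117.1: outcomes coincide → loss $0.
$8926.9: outcomes coincide → loss $0.
$44995.4: truthful payoff $6754.2, deviation payoff $0 → loss $6754.2.
Total loss = $18256.9 + $6754.2 = $25011.1.
In a second-price auction your bid sets only whether you win, not what you pay, so bidding your true value is weakly dominant.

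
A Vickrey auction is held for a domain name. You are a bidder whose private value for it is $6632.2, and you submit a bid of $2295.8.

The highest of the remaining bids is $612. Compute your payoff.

Your bid $2295.8 exceeds the highest competing bid $612, so you win.
In a second-price auction the winner pays the second-highest bid, $612.
Payoff = value − price = $6632.2 − $612 = $6020.2.

$6020.2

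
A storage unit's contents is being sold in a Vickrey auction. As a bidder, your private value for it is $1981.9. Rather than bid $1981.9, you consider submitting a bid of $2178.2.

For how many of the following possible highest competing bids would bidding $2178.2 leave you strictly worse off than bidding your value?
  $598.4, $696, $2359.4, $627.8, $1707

0

The deviation hurts exactly when the highest competing bid lies strictly between $1981.9 and $2178.2 — overbidding then wins at a price above your value.
$598.4: below both → same outcome either way.
$696: below both → same outcome either way.
$2359.4: above both → same outcome either way.
$627.8: below both → same outcome either way.
$1707: below both → same outcome either way.
Count: 0.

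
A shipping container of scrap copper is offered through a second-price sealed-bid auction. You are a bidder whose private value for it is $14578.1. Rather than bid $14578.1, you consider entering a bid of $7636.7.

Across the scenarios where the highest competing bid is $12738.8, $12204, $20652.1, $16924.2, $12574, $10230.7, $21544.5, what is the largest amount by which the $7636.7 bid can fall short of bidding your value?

$4347.4

$12738.8: truthful gives $1839.3, deviation gives $0 → loss $1839.3.
$12204: truthful gives $2374.1, deviation gives $0 → loss $2374.1.
$20652.1: same outcome either way → loss $0.
$16924.2: same outcome either way → loss $0.
$12574: truthful gives $2004.1, deviation gives $0 → loss $2004.1.
$10230.7: truthful gives $4347.4, deviation gives $0 → loss $4347.4.
$21544.5: same outcome either way → loss $0.
Maximum loss: $4347.4.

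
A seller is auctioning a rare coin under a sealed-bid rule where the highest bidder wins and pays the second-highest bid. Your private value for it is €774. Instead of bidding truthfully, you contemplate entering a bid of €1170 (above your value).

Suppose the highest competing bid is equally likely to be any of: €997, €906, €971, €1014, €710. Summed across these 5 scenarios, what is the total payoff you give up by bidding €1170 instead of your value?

€792

The deviation costs you only when the competing bid falls strictly between €774 and €1170; elsewhere both bids give the same outcome.
€997: truthful payoff €0, deviation payoff −€223 → loss €223.
€906: truthful payoff €0, deviation payoff −€132 → loss €132.
€971: truthful payoff €0, deviation payoff −€197 → loss €197.
€1014: truthful payoff €0, deviation payoff −€240 → loss €240.
€710: outcomes coincide → loss €0.
Total loss = €223 + €132 + €197 + €240 = €792.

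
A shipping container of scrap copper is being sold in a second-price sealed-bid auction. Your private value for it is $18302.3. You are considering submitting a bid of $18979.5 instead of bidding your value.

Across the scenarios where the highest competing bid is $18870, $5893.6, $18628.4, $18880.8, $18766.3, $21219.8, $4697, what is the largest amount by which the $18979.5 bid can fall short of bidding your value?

$578.5

$18870: truthful gives $0, deviation gives −$567.7 → loss $567.7.
$5893.6: same outcome either way → loss $0.
$18628.4: truthful gives $0, deviation gives −$326.1 → loss $326.1.
$18880.8: truthful gives $0, deviation gives −$578.5 → loss $578.5.
$18766.3: truthful gives $0, deviation gives −$464 → loss $464.
$21219.8: same outcome either way → loss $0.
$4697: same outcome either way → loss $0.
Maximum loss: $578.5.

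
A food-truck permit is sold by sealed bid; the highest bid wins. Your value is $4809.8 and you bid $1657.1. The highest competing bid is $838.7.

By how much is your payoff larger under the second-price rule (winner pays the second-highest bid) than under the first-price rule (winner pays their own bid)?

You have the highest bid, so you win under either rule.
Second-price: pay $838.7 → payoff $3971.1.
First-price: pay your own bid $1657.1 → payoff $3152.7.
Difference = $3971.1 − ($3152.7) = $818.4.

$818.4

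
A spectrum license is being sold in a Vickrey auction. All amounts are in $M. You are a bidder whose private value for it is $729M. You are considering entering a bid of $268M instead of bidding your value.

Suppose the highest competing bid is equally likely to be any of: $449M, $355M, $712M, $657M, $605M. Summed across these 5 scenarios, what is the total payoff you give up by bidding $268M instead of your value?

$867M

The deviation costs you only when the competing bid falls strictly between $268M and $729M; elsewhere both bids give the same outcome.
$449M: truthful payoff $280M, deviation payoff $0M → loss $280M.
$355M: truthful payoff $374M, deviation payoff $0M → loss $374M.
$712M: truthful payoff $17M, deviation payoff $0M → loss $17M.
$657M: truthful payoff $72M, deviation payoff $0M → loss $72M.
$605M: truthful payoff $124M, deviation payoff $0M → loss $124M.
Total loss = $280M + $374M + $17M + $72M + $124M = $867M.
In a second-price auction your bid sets only whether you win, not what you pay, so bidding your true value is weakly dominant.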